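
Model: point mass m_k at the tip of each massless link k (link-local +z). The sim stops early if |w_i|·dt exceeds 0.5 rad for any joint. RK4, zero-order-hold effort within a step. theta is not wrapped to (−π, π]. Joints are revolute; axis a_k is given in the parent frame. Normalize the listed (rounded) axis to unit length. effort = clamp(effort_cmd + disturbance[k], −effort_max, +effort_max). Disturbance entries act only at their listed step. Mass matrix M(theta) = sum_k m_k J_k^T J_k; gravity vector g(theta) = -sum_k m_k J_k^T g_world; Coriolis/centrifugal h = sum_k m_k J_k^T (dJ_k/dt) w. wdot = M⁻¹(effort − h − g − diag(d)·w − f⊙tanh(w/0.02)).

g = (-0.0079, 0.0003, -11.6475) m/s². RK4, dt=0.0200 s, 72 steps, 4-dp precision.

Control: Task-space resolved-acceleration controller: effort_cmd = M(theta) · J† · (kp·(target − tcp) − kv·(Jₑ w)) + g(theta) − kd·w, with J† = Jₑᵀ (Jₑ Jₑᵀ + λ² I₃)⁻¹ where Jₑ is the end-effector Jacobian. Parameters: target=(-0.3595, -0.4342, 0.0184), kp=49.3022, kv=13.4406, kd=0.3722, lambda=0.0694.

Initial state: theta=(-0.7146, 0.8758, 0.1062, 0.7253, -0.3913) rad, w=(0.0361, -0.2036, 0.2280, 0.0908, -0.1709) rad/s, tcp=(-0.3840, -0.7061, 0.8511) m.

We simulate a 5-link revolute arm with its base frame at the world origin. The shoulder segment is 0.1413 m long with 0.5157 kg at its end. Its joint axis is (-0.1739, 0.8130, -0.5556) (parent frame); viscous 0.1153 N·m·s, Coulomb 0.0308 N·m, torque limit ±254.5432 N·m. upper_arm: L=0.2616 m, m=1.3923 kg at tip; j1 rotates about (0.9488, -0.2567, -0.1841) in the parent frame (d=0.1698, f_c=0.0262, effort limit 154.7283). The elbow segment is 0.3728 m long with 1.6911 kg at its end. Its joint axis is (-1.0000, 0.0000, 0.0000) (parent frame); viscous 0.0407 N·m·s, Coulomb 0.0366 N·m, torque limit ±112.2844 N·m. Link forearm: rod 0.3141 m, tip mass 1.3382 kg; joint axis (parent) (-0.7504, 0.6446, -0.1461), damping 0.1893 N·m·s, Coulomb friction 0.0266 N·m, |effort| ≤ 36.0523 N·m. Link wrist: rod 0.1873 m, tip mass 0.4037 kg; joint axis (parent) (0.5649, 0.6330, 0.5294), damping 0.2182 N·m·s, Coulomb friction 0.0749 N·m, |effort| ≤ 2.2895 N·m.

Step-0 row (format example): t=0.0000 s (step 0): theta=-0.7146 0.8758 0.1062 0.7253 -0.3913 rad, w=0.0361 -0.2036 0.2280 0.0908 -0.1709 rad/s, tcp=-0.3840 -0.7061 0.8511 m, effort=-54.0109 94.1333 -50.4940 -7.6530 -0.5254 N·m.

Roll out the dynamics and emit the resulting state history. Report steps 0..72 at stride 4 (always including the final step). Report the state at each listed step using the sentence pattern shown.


t=0.0800 s (step 4): theta=-0.9211 1.0076 0.2278 1.0039 -0.4133 rad, w=-4.5790 2.4065 2.3460 4.7885 0.0581 rad/s, tcp=-0.3862 -0.6771 0.7617 m, effort=8.4637 -6.4514 0.9109 1.8107 -0.1082 N·m.
t=0.1600 s (step 8): theta=-1.3461 1.1739 0.4373 1.3321 -0.4138 rad, w=-5.6159 1.5473 2.6354 3.3425 -0.0324 rad/s, tcp=-0.3977 -0.6536 0.5701 m, effort=24.3121 -21.8918 8.0843 2.9754 0.7089 N·m.
t=0.2400 s (step 12): theta=-1.7602 1.2542 0.6261 1.5480 -0.4196 rad, w=-4.5476 0.5102 2.0092 2.1671 -0.1262 rad/s, tcp=-0.3998 -0.6249 0.3900 m, effort=21.7507 -12.1991 3.9442 1.6724 1.0189 N·m.
t=0.3200 s (step 16): theta=-2.0620 1.2726 0.7646 1.6862 -0.4331 rad, w=-3.0314 0.0024 1.4643 1.3531 -0.1613 rad/s, tcp=-0.3880 -0.5909 0.2598 m, effort=16.2602 -2.4206 -0.2311 1.1763 0.9872 N·m.
t=0.4000 s (step 20): theta=-2.2559 1.2647 0.8679 1.7704 -0.4449 rad, w=-1.8986 -0.1855 1.1241 0.8051 -0.1025 rad/s, tcp=-0.3750 -0.5575 0.1771 m, effort=11.8245 4.1268 -2.9746 1.3743 0.8511 N·m.
t=0.4800 s (step 24): theta=-2.3778 1.2466 0.9474 1.8205 -0.4508 rad, w=-1.2055 -0.2611 0.8665 0.4807 -0.0358 rad/s, tcp=-0.3669 -0.5286 0.1258 m, effort=9.1084 8.0848 -4.4956 1.8117 0.7409 N·m.
t=0.5600 s (step 28): theta=-2.4562 1.2251 1.0085 1.8504 -0.4541 rad, w=-0.7892 -0.2712 0.6634 0.2841 -0.0610 rad/s, tcp=-0.3631 -0.5049 0.0924 m, effort=7.7178 10.3824 -5.2292 2.2654 0.7022 N·m.
t=0.6400 s (step 32): theta=-2.5082 1.2043 1.0546 1.8683 -0.4566 rad, w=-0.5245 -0.2424 0.4946 0.1676 -0.0748 rad/s, tcp=-0.3618 -0.4865 0.0697 m, effort=7.0261 11.5912 -5.4491 2.6422 0.6698 N·m.
t=0.7200 s (step 36): theta=-2.5433 1.1864 1.0887 1.8792 -0.4586 rad, w=-0.3583 -0.2000 0.3639 0.1029 -0.0610 rad/s, tcp=-0.3615 -0.4725 0.0542 m, effort=6.7115 12.1789 -5.4154 2.9207 0.6350 N·m.
t=0.8000 s (step 40): theta=-2.5675 1.1720 1.1137 1.8861 -0.4595 rad, w=-0.2499 -0.1549 0.2661 0.0657 -0.0484 rad/s, tcp=-0.3616 -0.4622 0.0434 m, effort=6.5891 12.4437 -5.2851 3.1180 0.6083 N·m.
t=0.8800 s (step 44): theta=-2.5846 1.1611 1.1320 1.8907 -0.4596 rad, w=-0.1762 -0.1141 0.1936 0.0436 -0.0403 rad/s, tcp=-0.3618 -0.4546 0.0359 m, effort=6.5503 12.5442 -5.1323 3.2545 0.5887 N·m.
t=0.9600 s (step 48): theta=-2.5967 1.1532 1.1452 1.8939 -0.4592 rad, w=-0.1247 -0.0808 0.1398 0.0302 -0.0351 rad/s, tcp=-0.3618 -0.4492 0.0307 m, effort=6.5422 12.5664 -4.9908 3.3470 0.5745 N·m.
t=1.0400 s (step 52): theta=-2.6054 1.1476 1.1546 1.8963 -0.4585 rad, w=-0.0882 -0.0560 0.0996 0.0221 -0.0318 rad/s, tcp=-0.3617 -0.4453 0.0272 m, effort=6.5423 12.5563 -4.8736 3.4088 0.5642 N·m.
t=1.1200 s (step 56): theta=-2.6115 1.1436 1.1613 1.8981 -0.4576 rad, w=-0.0622 -0.0387 0.0696 0.0173 -0.0297 rad/s, tcp=-0.3616 -0.4425 0.0248 m, effort=6.5426 12.5375 -4.7831 3.4499 0.5569 N·m.
t=1.2000 s (step 60): theta=-2.6159 1.1408 1.1659 1.8997 -0.4566 rad, w=-0.0437 -0.0275 0.0472 0.0143 -0.0282 rad/s, tcp=-0.3614 -0.4406 0.0232 m, effort=6.5412 12.5210 -4.7167 3.4778 0.5518 N·m.
t=1.2800 s (step 64): theta=-2.6190 1.1387 1.1689 1.9010 -0.4555 rad, w=-0.0308 -0.0204 0.0311 0.0121 -0.0271 rad/s, tcp=-0.3612 -0.4392 0.0221 m, effort=6.5383 12.5117 -4.6709 3.4974 0.5483 N·m.
t=1.3600 s (step 68): theta=-2.6213 1.1371 1.1709 1.9022 -0.4544 rad, w=-0.0222 -0.0153 0.0210 0.0099 -0.0260 rad/s, tcp=-0.3611 -0.4383 0.0214 m, effort=6.5343 12.5105 -4.6420 3.5116 0.5459 N·m.
t=1.4400 s (step 72): theta=-2.6230 1.1358 1.1722 1.9033 -0.4531 rad, w=-0.0168 -0.0113 0.0154 0.0079 -0.0251 rad/s, tcp=-0.3610 -0.4376 0.0210 m.


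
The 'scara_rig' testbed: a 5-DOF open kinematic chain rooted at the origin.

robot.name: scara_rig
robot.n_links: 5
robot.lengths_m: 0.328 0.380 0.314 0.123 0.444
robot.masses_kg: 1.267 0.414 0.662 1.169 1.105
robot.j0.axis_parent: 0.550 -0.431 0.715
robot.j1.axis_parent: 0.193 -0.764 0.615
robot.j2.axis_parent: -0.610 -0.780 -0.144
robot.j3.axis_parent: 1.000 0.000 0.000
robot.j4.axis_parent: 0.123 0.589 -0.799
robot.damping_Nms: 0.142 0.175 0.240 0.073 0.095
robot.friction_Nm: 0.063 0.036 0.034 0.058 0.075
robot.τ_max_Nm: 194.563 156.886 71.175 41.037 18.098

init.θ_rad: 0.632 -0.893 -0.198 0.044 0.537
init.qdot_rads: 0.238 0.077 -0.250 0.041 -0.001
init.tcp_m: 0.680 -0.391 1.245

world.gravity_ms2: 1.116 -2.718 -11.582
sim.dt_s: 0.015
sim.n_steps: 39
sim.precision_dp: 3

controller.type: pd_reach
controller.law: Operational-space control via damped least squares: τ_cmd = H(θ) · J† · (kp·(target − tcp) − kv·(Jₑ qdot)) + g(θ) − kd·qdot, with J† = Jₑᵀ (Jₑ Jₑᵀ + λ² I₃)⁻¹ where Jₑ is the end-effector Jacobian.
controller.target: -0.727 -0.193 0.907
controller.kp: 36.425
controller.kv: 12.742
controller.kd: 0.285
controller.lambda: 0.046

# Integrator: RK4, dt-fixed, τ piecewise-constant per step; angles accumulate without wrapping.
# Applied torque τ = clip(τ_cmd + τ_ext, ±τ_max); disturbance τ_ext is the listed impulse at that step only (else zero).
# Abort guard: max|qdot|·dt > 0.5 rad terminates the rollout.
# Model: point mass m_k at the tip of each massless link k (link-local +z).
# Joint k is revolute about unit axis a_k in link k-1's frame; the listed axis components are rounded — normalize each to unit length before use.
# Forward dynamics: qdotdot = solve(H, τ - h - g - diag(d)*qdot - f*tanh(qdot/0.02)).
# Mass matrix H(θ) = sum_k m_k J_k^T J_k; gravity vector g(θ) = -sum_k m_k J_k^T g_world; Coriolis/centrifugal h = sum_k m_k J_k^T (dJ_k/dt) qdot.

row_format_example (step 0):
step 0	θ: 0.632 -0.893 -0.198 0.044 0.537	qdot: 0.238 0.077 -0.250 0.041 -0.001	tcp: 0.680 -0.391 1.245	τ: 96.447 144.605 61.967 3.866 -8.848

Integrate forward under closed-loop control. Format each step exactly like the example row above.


step 1	θ: 0.657 -0.883 -0.203 0.024 0.576	qdot: 2.978 1.249 -0.429 -2.698 5.205	tcp: 0.676 -0.394 1.243	τ: 81.948 122.801 52.941 2.711 -8.993
step 2	θ: 0.715 -0.855 -0.214 -0.036 0.681	qdot: 4.748 2.569 -1.108 -5.378 8.775	tcp: 0.661 -0.396 1.243	τ: 67.712 96.761 40.764 1.030 -8.454
step 3	θ: 0.794 -0.807 -0.239 -0.137 0.829	qdot: 5.609 3.973 -2.272 -8.165 11.046	tcp: 0.636 -0.398 1.244	τ: 51.976 66.736 26.191 -0.398 -7.670
step 4	θ: 0.880 -0.738 -0.284 -0.276 0.998	qdot: 5.686 5.344 -3.879 -10.396 11.123	tcp: 0.599 -0.401 1.245	τ: 35.087 35.642 10.792 -1.195 -6.572
step 5	θ: 0.962 -0.649 -0.354 -0.436 1.143	qdot: 5.270 6.479 -5.537 -10.550 7.641	tcp: 0.552 -0.407 1.249	τ: 17.497 6.926 -3.294 -1.523 -4.729
step 6	θ: 1.038 -0.548 -0.445 -0.583 1.220	qdot: 4.863 7.067 -6.565 -8.760 2.350	tcp: 0.497 -0.417 1.254	τ: -1.495 -17.446 -14.151 -1.427 -2.297
step 7	θ: 1.110 -0.444 -0.544 -0.705 1.234	qdot: 4.806 6.771 -6.636 -7.542 -0.341	tcp: 0.434 -0.431 1.258	τ: -21.282 -36.616 -21.469 -0.344 -0.248
step 8	θ: 1.183 -0.350 -0.639 -0.816 1.228	qdot: 4.930 5.609 -5.866 -7.428 -0.470	tcp: 0.367 -0.448 1.257	τ: -37.634 -49.415 -26.112 1.934 1.311
step 9	θ: 1.256 -0.277 -0.719 -0.927 1.219	qdot: 4.892 4.125 -4.816 -7.418 -0.630	tcp: 0.299 -0.467 1.250	τ: -48.565 -56.699 -28.577 4.799 2.901
step 10	θ: 1.328 -0.226 -0.783 -1.037 1.205	qdot: 4.651 2.663 -3.768 -7.230 -1.301	tcp: 0.231 -0.487 1.239	τ: -55.256 -59.996 -28.780 7.514 4.473
step 11	θ: 1.394 -0.195 -0.832 -1.143 1.180	qdot: 4.254 1.386 -2.795 -6.879 -2.186	tcp: 0.165 -0.507 1.222	τ: -58.901 -60.321 -26.982 9.691 5.849
step 12	θ: 1.454 -0.183 -0.867 -1.243 1.142	qdot: 3.737 0.387 -1.935 -6.425 -2.995	tcp: 0.104 -0.525 1.201	τ: -60.246 -58.397 -23.778 11.241 6.907
step 13	θ: 1.506 -0.183 -0.890 -1.336 1.094	qdot: 3.124 -0.284 -1.231 -5.908 -3.589	tcp: 0.048 -0.540 1.176	τ: -59.813 -54.897 -19.876 12.236 7.606
step 14	θ: 1.548 -0.190 -0.904 -1.421 1.039	qdot: 2.450 -0.645 -0.696 -5.383 -3.911	tcp: -0.003 -0.551 1.150	τ: -58.035 -50.436 -15.892 12.809 7.954
step 15	θ: 1.580 -0.201 -0.910 -1.498 0.980	qdot: 1.754 -0.759 -0.309 -4.883 -3.983	tcp: -0.049 -0.559 1.122	τ: -55.309 -45.550 -12.248 13.086 8.001
step 16	θ: 1.601 -0.212 -0.912 -1.568 0.922	qdot: 1.070 -0.691 -0.040 -4.424 -3.865	tcp: -0.089 -0.563 1.095	τ: -52.006 -40.659 -9.164 13.159 7.813
step 17	θ: 1.612 -0.221 -0.911 -1.631 0.866	qdot: 0.421 -0.495 0.125 -4.008 -3.621	tcp: -0.125 -0.563 1.069	τ: -48.453 -36.055 -6.696 13.091 7.462
step 18	θ: 1.614 -0.227 -0.908 -1.688 0.814	qdot: -0.166 -0.237 0.242 -3.631 -3.310	tcp: -0.158 -0.561 1.045	τ: -44.869 -31.891 -4.819 12.927 7.014
step 19	θ: 1.608 -0.229 -0.904 -1.740 0.767	qdot: -0.671 0.032 0.349 -3.279 -2.984	tcp: -0.187 -0.556 1.023	τ: -41.431 -28.238 -3.455 12.697 6.523
step 20	θ: 1.594 -0.226 -0.898 -1.787 0.724	qdot: -1.094 0.295 0.455 -2.944 -2.677	tcp: -0.213 -0.549 1.003	τ: -38.232 -25.112 -2.511 12.421 6.031
step 21	θ: 1.575 -0.220 -0.890 -1.829 0.687	qdot: -1.443 0.549 0.552 -2.625 -2.388	tcp: -0.237 -0.540 0.985	τ: -35.337 -22.497 -1.891 12.112 5.557
step 22	θ: 1.552 -0.210 -0.881 -1.866 0.653	qdot: -1.722 0.785 0.647 -2.318 -2.127	tcp: -0.259 -0.529 0.970	τ: -32.767 -20.347 -1.519 11.784 5.118
step 23	θ: 1.524 -0.196 -0.871 -1.898 0.622	qdot: -1.935 0.995 0.741 -2.022 -1.896	tcp: -0.280 -0.518 0.956	τ: -30.520 -18.607 -1.329 11.448 4.723
step 24	θ: 1.494 -0.180 -0.859 -1.926 0.596	qdot: -2.090 1.177 0.836 -1.738 -1.695	tcp: -0.299 -0.506 0.944	τ: -28.580 -17.221 -1.269 11.111 4.376
step 25	θ: 1.462 -0.161 -0.846 -1.950 0.571	qdot: -2.195 1.330 0.929 -1.467 -1.522	tcp: -0.318 -0.494 0.934	τ: -26.923 -16.133 -1.299 10.780 4.075
step 26	θ: 1.428 -0.140 -0.831 -1.971 0.550	qdot: -2.257 1.455 1.019 -1.210 -1.373	tcp: -0.335 -0.482 0.926	τ: -25.523 -15.293 -1.390 10.458 3.819
step 27	θ: 1.394 -0.118 -0.815 -1.987 0.530	qdot: -2.283 1.554 1.104 -0.968 -1.245	tcp: -0.351 -0.469 0.919	τ: -24.349 -14.660 -1.519 10.149 3.604
step 28	θ: 1.360 -0.094 -0.798 -2.000 0.512	qdot: -2.280 1.628 1.183 -0.743 -1.132	tcp: -0.367 -0.457 0.913	τ: -23.376 -14.195 -1.672 9.854 3.424
step 29	θ: 1.326 -0.069 -0.780 -2.009 0.496	qdot: -2.255 1.680 1.253 -0.536 -1.032	tcp: -0.382 -0.444 0.908	τ: -22.579 -13.869 -1.837 9.574 3.276
step 30	θ: 1.292 -0.043 -0.761 -2.016 0.481	qdot: -2.211 1.712 1.314 -0.347 -0.941	tcp: -0.396 -0.432 0.904	τ: -21.934 -13.656 -2.008 9.310 3.155
step 31	θ: 1.260 -0.018 -0.741 -2.020 0.468	qdot: -2.154 1.728 1.365 -0.177 -0.857	tcp: -0.410 -0.420 0.901	τ: -21.424 -13.536 -2.179 9.062 3.057
step 32	θ: 1.228 0.008 -0.720 -2.021 0.456	qdot: -2.087 1.729 1.406 -0.025 -0.777	tcp: -0.424 -0.409 0.898	τ: -21.029 -13.493 -2.347 8.830 2.980
step 33	θ: 1.197 0.034 -0.699 -2.021 0.445	qdot: -2.017 1.726 1.425 0.098 -0.680	tcp: -0.436 -0.398 0.896	τ: -20.729 -13.500 -2.504 8.630 2.913
step 34	θ: 1.167 0.060 -0.677 -2.019 0.435	qdot: -1.941 1.711 1.438 0.207 -0.593	tcp: -0.449 -0.387 0.894	τ: -20.521 -13.566 -2.659 8.446 2.866
step 35	θ: 1.139 0.086 -0.656 -2.015 0.427	qdot: -1.862 1.685 1.446 0.302 -0.517	tcp: -0.461 -0.377 0.893	τ: -20.395 -13.679 -2.811 8.271 2.833
step 36	θ: 1.111 0.111 -0.634 -2.010 0.420	qdot: -1.781 1.650 1.447 0.384 -0.447	tcp: -0.472 -0.367 0.892	τ: -20.336 -13.829 -2.958 8.107 2.812
step 37	θ: 1.085 0.135 -0.612 -2.003 0.413	qdot: -1.700 1.610 1.442 0.453 -0.381	tcp: -0.483 -0.358 0.892	τ: -20.336 -14.009 -3.098 7.951 2.801
step 38	θ: 1.060 0.159 -0.591 -1.996 0.408	qdot: -1.620 1.565 1.430 0.511 -0.319	tcp: -0.494 -0.349 0.891	τ: -20.386 -14.211 -3.232 7.803 2.796
step 39	θ: 1.037 0.182 -0.569 -1.988 0.404	qdot: -1.542 1.516 1.413 0.557 -0.259	tcp: -0.504 -0.340 0.891


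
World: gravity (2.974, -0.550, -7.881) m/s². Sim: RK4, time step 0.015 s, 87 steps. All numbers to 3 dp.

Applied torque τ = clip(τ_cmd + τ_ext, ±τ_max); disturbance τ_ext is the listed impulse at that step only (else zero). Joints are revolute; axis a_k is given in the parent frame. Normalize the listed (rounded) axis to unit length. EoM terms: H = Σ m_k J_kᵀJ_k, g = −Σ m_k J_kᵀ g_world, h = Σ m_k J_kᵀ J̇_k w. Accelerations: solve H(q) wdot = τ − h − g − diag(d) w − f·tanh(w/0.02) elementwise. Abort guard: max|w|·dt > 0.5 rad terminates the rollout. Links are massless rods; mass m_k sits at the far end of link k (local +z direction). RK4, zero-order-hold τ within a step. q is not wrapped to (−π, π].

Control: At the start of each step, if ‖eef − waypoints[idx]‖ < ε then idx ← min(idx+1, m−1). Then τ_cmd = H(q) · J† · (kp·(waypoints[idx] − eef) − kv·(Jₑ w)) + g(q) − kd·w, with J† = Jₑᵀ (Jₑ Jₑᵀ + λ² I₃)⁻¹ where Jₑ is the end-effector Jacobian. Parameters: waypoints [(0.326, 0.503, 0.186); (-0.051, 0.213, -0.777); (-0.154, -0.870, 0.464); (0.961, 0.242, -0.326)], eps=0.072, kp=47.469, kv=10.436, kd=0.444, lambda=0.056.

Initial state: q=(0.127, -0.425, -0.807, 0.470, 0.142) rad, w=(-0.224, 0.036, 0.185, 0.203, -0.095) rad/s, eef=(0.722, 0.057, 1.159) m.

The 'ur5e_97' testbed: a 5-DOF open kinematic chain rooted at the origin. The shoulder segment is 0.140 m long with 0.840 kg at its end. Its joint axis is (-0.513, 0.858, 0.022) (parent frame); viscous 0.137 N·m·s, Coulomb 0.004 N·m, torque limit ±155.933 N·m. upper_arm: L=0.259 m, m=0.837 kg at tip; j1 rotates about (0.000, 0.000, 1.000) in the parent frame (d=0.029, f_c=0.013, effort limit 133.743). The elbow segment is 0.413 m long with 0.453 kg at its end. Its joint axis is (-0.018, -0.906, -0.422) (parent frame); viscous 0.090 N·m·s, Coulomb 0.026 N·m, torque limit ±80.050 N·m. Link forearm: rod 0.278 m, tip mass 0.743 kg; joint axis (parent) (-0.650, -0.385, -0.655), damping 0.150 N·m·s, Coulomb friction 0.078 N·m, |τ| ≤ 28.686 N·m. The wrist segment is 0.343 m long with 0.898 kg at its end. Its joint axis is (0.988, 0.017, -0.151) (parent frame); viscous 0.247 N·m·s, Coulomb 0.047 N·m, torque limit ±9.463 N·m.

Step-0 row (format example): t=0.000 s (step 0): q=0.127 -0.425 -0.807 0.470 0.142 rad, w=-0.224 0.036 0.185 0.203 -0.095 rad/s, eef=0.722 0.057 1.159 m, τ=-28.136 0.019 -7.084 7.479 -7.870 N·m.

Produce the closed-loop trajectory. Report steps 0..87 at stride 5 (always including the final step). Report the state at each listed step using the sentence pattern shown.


t=0.075 s (step 5): q=-0.147 -0.383 -1.223 0.653 -0.096 rad, w=-4.833 -0.825 -8.225 2.903 -5.035 rad/s, eef=0.663 0.097 1.082 m, τ=4.789 7.070 -3.793 3.693 -2.731 N·m.
t=0.150 s (step 10): q=-0.438 -0.554 -1.838 0.880 -0.462 rad, w=-2.651 -3.394 -7.923 3.094 -4.682 rad/s, eef=0.558 0.156 0.920 m, τ=10.121 9.989 -1.686 1.251 -0.051 N·m.
t=0.225 s (step 15): q=-0.518 -0.846 -2.388 1.096 -0.820 rad, w=0.617 -3.846 -6.344 2.380 -5.014 rad/s, eef=0.474 0.220 0.763 m, τ=2.858 6.657 1.370 0.535 1.406 N·m.
t=0.300 s (step 20): q=-0.385 -1.015 -2.687 1.199 -1.170 rad, w=2.402 -0.456 -1.527 0.674 -3.716 rad/s, eef=0.436 0.296 0.636 m, τ=-9.676 0.657 2.367 1.524 0.257 N·m.
t=0.375 s (step 25): q=-0.207 -0.991 -2.713 1.266 -1.357 rad, w=2.220 0.721 0.394 1.102 -1.520 rad/s, eef=0.428 0.377 0.516 m, τ=-16.643 -0.747 1.675 1.131 -0.900 N·m.
t=0.450 s (step 30): q=-0.060 -0.932 -2.666 1.351 -1.432 rad, w=1.667 0.776 0.718 1.118 -0.635 rad/s, eef=0.420 0.438 0.410 m, τ=-17.618 -0.027 0.829 0.623 -0.978 N·m.
t=0.525 s (step 35): q=0.044 -0.879 -2.615 1.427 -1.467 rad, w=1.142 0.613 0.600 0.906 -0.349 rad/s, eef=0.405 0.475 0.330 m, τ=-16.522 0.750 0.278 0.283 -0.757 N·m.
t=0.600 s (step 40): q=0.114 -0.840 -2.577 1.485 -1.490 rad, w=0.740 0.441 0.401 0.663 -0.262 rad/s, eef=0.388 0.494 0.274 m, τ=-15.081 1.249 -0.034 0.115 -0.555 N·m.
t=0.675 s (step 45): q=0.158 -0.812 -2.554 1.527 -1.508 rad, w=0.459 0.303 0.238 0.458 -0.220 rad/s, eef=0.372 0.504 0.239 m, τ=24.859 2.557 2.038 9.687 -8.467 N·m.
t=0.750 s (step 50): q=0.301 -0.788 -2.467 1.685 -1.633 rad, w=2.981 0.633 1.912 3.312 -1.837 rad/s, eef=0.325 0.478 0.117 m, τ=3.739 5.463 -3.058 3.971 -2.571 N·m.
t=0.825 s (step 55): q=0.572 -0.697 -2.290 1.957 -1.684 rad, w=4.166 1.792 2.713 3.460 0.501 rad/s, eef=0.256 0.416 -0.084 m, τ=-4.637 4.823 -5.092 0.483 -1.178 N·m.
t=0.900 s (step 60): q=0.913 -0.540 -2.072 2.150 -1.594 rad, w=4.805 2.176 3.072 1.519 1.578 rad/s, eef=0.181 0.350 -0.266 m, τ=-10.020 2.273 -3.949 -0.795 -0.977 N·m.
t=0.975 s (step 65): q=1.271 -0.396 -1.837 2.182 -1.481 rad, w=4.585 1.567 3.120 -0.525 1.339 rad/s, eef=0.107 0.296 -0.408 m, τ=-14.083 2.209 -3.001 -0.284 -1.088 N·m.
t=1.050 s (step 70): q=1.581 -0.308 -1.617 2.099 -1.397 rad, w=3.619 0.806 2.672 -1.531 0.926 rad/s, eef=0.043 0.256 -0.518 m, τ=-15.603 3.204 -2.565 0.696 -1.482 N·m.
t=1.125 s (step 75): q=1.809 -0.269 -1.444 1.978 -1.336 rad, w=2.451 0.305 1.914 -1.559 0.732 rad/s, eef=-0.007 0.229 -0.604 m, τ=-14.527 3.677 -2.221 1.525 -1.918 N·m.
t=1.200 s (step 80): q=1.954 -0.256 -1.328 1.876 -1.285 rad, w=1.462 0.067 1.189 -1.152 0.621 rad/s, eef=-0.041 0.211 -0.667 m, τ=-11.785 3.662 -2.161 2.062 -2.133 N·m.
t=1.275 s (step 85): q=2.036 -0.254 -1.260 1.805 -1.244 rad, w=0.777 -0.013 0.682 -0.734 0.477 rad/s, eef=-0.060 0.202 -0.709 m, τ=7.828 -12.679 -12.793 28.146 -9.463 N·m.
t=1.305 s (step 87): q=2.030 -0.278 -1.274 1.931 -1.126 rad, w=-1.048 -1.333 -1.320 8.547 6.763 rad/s, eef=-0.077 0.181 -0.719 m.


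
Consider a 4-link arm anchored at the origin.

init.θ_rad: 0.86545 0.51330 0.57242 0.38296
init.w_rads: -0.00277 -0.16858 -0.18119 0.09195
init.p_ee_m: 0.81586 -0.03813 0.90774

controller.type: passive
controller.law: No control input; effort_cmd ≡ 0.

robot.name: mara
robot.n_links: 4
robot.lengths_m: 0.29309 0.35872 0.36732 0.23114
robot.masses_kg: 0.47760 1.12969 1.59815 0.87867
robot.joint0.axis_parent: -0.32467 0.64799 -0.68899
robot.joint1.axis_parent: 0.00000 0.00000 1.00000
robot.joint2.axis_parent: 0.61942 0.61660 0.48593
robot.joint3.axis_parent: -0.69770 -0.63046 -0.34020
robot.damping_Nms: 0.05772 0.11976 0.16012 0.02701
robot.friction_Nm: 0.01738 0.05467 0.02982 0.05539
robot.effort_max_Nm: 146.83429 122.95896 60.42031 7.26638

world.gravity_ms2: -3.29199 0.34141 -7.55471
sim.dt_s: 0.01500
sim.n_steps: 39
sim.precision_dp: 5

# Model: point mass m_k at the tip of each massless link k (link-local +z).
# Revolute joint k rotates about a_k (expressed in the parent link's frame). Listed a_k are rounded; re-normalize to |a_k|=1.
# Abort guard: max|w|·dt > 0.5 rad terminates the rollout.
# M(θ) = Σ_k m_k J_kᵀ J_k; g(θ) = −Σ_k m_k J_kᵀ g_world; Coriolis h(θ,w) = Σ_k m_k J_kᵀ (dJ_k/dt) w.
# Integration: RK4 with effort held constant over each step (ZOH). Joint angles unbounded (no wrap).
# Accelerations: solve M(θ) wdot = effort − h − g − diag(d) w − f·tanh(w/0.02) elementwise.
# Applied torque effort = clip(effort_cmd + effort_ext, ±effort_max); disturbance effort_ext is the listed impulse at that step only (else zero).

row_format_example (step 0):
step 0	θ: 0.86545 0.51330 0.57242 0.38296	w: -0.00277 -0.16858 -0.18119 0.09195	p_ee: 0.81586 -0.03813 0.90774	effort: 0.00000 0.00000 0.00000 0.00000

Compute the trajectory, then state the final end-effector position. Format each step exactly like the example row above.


step 1	θ: 0.86474 0.51238 0.57261 0.38784	w: -0.08873 0.03964 0.20047 0.55315	p_ee: 0.81485 -0.03736 0.90860	effort: 0.00000 0.00000 0.00000 0.00000
step 2	θ: 0.86285 0.51427 0.57831 0.39946	w: -0.16222 0.20899 0.55629 0.99270	p_ee: 0.81390 -0.03659 0.90863	effort: 0.00000 0.00000 0.00000 0.00000
step 3	θ: 0.85991 0.51851 0.58924 0.41754	w: -0.22930 0.35087 0.89930 1.41540	p_ee: 0.81298 -0.03586 0.90783	effort: 0.00000 0.00000 0.00000 0.00000
step 4	θ: 0.85601 0.52462 0.60523 0.44185	w: -0.28987 0.45719 1.23191 1.82361	p_ee: 0.81206 -0.03518 0.90620	effort: 0.00000 0.00000 0.00000 0.00000
step 5	θ: 0.85125 0.53203 0.62615 0.47218	w: -0.34377 0.52384 1.55561 2.21868	p_ee: 0.81110 -0.03457 0.90372	effort: 0.00000 0.00000 0.00000 0.00000
step 6	θ: 0.84573 0.54014 0.65186 0.50834	w: -0.39070 0.55028 1.87102 2.60082	p_ee: 0.81004 -0.03406 0.90034	effort: 0.00000 0.00000 0.00000 0.00000
step 7	θ: 0.83956 0.54835 0.68224 0.55014	w: -0.43020 0.53886 2.17790 2.96920	p_ee: 0.80884 -0.03366 0.89603	effort: 0.00000 0.00000 0.00000 0.00000
step 8	θ: 0.83286 0.55613 0.71715 0.59734	w: -0.46168 0.49400 2.47545 3.32216	p_ee: 0.80742 -0.03338 0.89073	effort: 0.00000 0.00000 0.00000 0.00000
step 9	θ: 0.82575 0.56303 0.75645 0.64971	w: -0.48450 0.42139 2.76261 3.65762	p_ee: 0.80574 -0.03323 0.88438	effort: 0.00000 0.00000 0.00000 0.00000
step 10	θ: 0.81837 0.56867 0.79997 0.70697	w: -0.49799 0.32720 3.03840 3.97340	p_ee: 0.80375 -0.03322 0.87690	effort: 0.00000 0.00000 0.00000 0.00000
step 11	θ: 0.81086 0.57277 0.84754 0.76881	w: -0.50151 0.21742 3.30216 4.26752	p_ee: 0.80139 -0.03334 0.86822	effort: 0.00000 0.00000 0.00000 0.00000
step 12	θ: 0.80338 0.57514 0.89898 0.83488	w: -0.49450 0.09746 3.55371 4.53849	p_ee: 0.79864 -0.03359 0.85829	effort: 0.00000 0.00000 0.00000 0.00000
step 13	θ: 0.79608 0.57567 0.95409 0.90484	w: -0.47649 -0.02644 3.79309 4.78427	p_ee: 0.79546 -0.03397 0.84704	effort: 0.00000 0.00000 0.00000 0.00000
step 14	θ: 0.78914 0.57438 1.01271 0.97826	w: -0.44706 -0.14532 4.01999 5.00106	p_ee: 0.79186 -0.03445 0.83440	effort: 0.00000 0.00000 0.00000 0.00000
step 15	θ: 0.78273 0.57130 1.07465 1.05475	w: -0.40529 -0.26507 4.23720 5.19406	p_ee: 0.78781 -0.03501 0.82033	effort: 0.00000 0.00000 0.00000 0.00000
step 16	θ: 0.77705 0.56643 1.13978 1.13397	w: -0.35066 -0.38385 4.44651 5.36381	p_ee: 0.78332 -0.03562 0.80478	effort: 0.00000 0.00000 0.00000 0.00000
step 17	θ: 0.77228 0.55980 1.20801 1.21556	w: -0.28248 -0.50052 4.64999 5.51110	p_ee: 0.77838 -0.03629 0.78772	effort: 0.00000 0.00000 0.00000 0.00000
step 18	θ: 0.76865 0.55143 1.27926 1.29919	w: -0.19992 -0.61462 4.84994 5.63698	p_ee: 0.77301 -0.03698 0.76915	effort: 0.00000 0.00000 0.00000 0.00000
step 19	θ: 0.76636 0.54137 1.35350 1.38456	w: -0.10193 -0.72625 5.04885 5.74272	p_ee: 0.76721 -0.03769 0.74903	effort: 0.00000 0.00000 0.00000 0.00000
step 20	θ: 0.76567 0.52965 1.43074 1.47138	w: 0.01268 -0.83605 5.24960 5.82968	p_ee: 0.76100 -0.03839 0.72738	effort: 0.00000 0.00000 0.00000 0.00000
step 21	θ: 0.76683 0.51629 1.51102 1.55936	w: 0.14494 -0.94541 5.45589 5.89889	p_ee: 0.75439 -0.03907 0.70421	effort: 0.00000 0.00000 0.00000 0.00000
step 22	θ: 0.77012 0.50128 1.59445 1.64827	w: 0.29743 -1.05579 5.67029 5.95363	p_ee: 0.74740 -0.03971 0.67953	effort: 0.00000 0.00000 0.00000 0.00000
step 23	θ: 0.77586 0.48460 1.68119 1.73792	w: 0.47236 -1.16967 5.89689 5.99698	p_ee: 0.74006 -0.04031 0.65339	effort: 0.00000 0.00000 0.00000 0.00000
step 24	θ: 0.78442 0.46616 1.77145 1.82815	w: 0.67226 -1.29070 6.14090 6.03309	p_ee: 0.73239 -0.04085 0.62582	effort: 0.00000 0.00000 0.00000 0.00000
step 25	θ: 0.79617 0.44582 1.86554 1.91890	w: 0.89992 -1.42445 6.40929 6.06772	p_ee: 0.72440 -0.04135 0.59690	effort: 0.00000 0.00000 0.00000 0.00000
step 26	θ: 0.81157 0.42332 1.96390 2.01021	w: 1.15850 -1.57967 6.71202 6.10913	p_ee: 0.71611 -0.04181 0.56668	effort: 0.00000 0.00000 0.00000 0.00000
step 27	θ: 0.83110 0.39825 2.06714 2.10227	w: 1.45142 -1.77061 7.06415 6.16968	p_ee: 0.70753 -0.04226 0.53526	effort: 0.00000 0.00000 0.00000 0.00000
step 28	θ: 0.85530 0.36990 2.17619 2.19549	w: 1.78245 -2.02164 7.49023 6.26870	p_ee: 0.69869 -0.04273 0.50273	effort: 0.00000 0.00000 0.00000 0.00000
step 29	θ: 0.88478 0.33709 2.29243 2.29068	w: 2.15578 -2.37721 8.03348 6.43849	p_ee: 0.68958 -0.04326 0.46924	effort: 0.00000 0.00000 0.00000 0.00000
step 30	θ: 0.92021 0.29764 2.41818 2.38929	w: 2.57625 -2.92590 8.77863 6.73886	p_ee: 0.68021 -0.04395 0.43494	effort: 0.00000 0.00000 0.00000 0.00000
step 31	θ: 0.96234 0.24739 2.55770 2.49411	w: 3.05049 -3.87104 9.91936 7.29948	p_ee: 0.67056 -0.04487 0.40009	effort: 0.00000 0.00000 0.00000 0.00000
step 32	θ: 1.01206 0.17684 2.72032 2.61124	w: 3.59176 -5.81160 12.03172 8.49114	p_ee: 0.66061 -0.04619 0.36509	effort: 0.00000 0.00000 0.00000 0.00000
step 33	θ: 1.07068 0.05589 2.93542 2.75953	w: 4.26290 -11.87328 18.18972 12.26153	p_ee: 0.65032 -0.04817 0.33095	effort: 0.00000 0.00000 0.00000 0.00000
step 34	θ: 1.14270 -0.31090 3.39946 3.05583	w: 4.70778 -7.73016 16.02778 6.99577	p_ee: 0.64789 -0.05286 0.30687	effort: 0.00000 0.00000 0.00000 0.00000
step 35	θ: 1.21355 -0.33954 3.55884 3.10635	w: 4.81078 0.82444 8.22512 1.88653	p_ee: 0.66585 -0.06023 0.27946	effort: 0.00000 0.00000 0.00000 0.00000
step 36	θ: 1.28767 -0.30873 3.66841 3.12888	w: 5.08531 3.06314 6.61230 1.29304	p_ee: 0.68298 -0.06763 0.24880	effort: 0.00000 0.00000 0.00000 0.00000
step 37	θ: 1.36649 -0.25063 3.76059 3.14806	w: 5.43722 4.63581 5.74401 1.32991	p_ee: 0.69931 -0.07495 0.21579	effort: 0.00000 0.00000 0.00000 0.00000
step 38	θ: 1.45123 -0.17008 3.84179 3.17028	w: 5.87885 6.11238 5.09952 1.67521	p_ee: 0.71485 -0.08224 0.18086	effort: 0.00000 0.00000 0.00000 0.00000
step 39	θ: 1.54341 -0.06650 3.91363 3.19942	w: 6.43169 7.73819 4.46662 2.24358	p_ee: 0.72957 -0.08966 0.14454
final p_ee position (m): 0.72957 -0.08966 0.14454


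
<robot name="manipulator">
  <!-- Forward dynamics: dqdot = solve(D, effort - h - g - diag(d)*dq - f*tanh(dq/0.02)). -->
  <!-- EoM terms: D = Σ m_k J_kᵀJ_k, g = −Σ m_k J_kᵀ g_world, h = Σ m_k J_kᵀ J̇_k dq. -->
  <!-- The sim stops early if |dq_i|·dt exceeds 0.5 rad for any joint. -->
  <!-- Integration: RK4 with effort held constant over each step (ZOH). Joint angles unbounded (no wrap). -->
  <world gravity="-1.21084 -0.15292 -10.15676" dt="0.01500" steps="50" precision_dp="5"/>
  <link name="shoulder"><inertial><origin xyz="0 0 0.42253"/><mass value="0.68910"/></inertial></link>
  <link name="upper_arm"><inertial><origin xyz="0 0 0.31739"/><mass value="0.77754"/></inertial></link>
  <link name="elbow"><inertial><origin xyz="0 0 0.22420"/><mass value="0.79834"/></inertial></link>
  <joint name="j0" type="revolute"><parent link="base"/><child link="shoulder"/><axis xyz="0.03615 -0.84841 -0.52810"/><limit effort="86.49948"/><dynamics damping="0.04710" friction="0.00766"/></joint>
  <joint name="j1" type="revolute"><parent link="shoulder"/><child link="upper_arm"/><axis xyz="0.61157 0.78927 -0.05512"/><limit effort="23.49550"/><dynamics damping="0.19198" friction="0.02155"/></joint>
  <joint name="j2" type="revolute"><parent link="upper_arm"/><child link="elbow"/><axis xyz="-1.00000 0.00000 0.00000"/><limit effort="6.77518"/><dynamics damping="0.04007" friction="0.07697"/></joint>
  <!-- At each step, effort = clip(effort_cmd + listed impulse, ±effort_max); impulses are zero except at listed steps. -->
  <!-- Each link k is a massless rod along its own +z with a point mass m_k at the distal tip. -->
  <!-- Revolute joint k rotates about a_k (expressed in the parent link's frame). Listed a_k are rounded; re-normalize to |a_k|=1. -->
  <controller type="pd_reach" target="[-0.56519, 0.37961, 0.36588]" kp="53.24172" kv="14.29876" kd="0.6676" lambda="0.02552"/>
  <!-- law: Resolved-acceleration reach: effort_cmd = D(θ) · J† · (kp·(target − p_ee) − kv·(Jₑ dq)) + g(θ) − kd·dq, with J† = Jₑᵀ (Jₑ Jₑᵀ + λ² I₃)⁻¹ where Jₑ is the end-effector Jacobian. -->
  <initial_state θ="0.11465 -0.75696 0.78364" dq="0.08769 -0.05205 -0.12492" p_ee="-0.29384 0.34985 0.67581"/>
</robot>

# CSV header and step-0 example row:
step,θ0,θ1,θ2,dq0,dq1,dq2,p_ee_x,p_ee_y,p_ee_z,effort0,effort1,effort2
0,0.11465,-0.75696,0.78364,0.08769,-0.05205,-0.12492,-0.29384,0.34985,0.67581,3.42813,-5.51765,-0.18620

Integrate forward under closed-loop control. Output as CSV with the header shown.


step,θ0,θ1,θ2,dq0,dq1,dq2,p_ee_x,p_ee_y,p_ee_z,effort0,effort1,effort2
1,0.11352,-0.76579,0.77527,-0.23261,-1.11506,-0.97876,-0.29610,0.35060,0.67379,0.41419,-2.26649,0.11993
2,0.10877,-0.78708,0.75913,-0.39809,-1.71862,-1.17041,-0.30025,0.35235,0.66862,-1.22765,0.02042,-0.10126
3,0.10220,-0.81551,0.74170,-0.47640,-2.07040,-1.15410,-0.30514,0.35475,0.66089,-1.78317,1.68309,-0.43045
4,0.09517,-0.84772,0.72528,-0.46019,-2.22528,-1.03952,-0.31036,0.35750,0.65125,-1.89576,2.91102,-0.76394
5,0.08900,-0.88119,0.71078,-0.36419,-2.24047,-0.90060,-0.31576,0.36041,0.64029,-2.03126,3.85014,-1.04477
6,0.08462,-0.91427,0.69816,-0.22020,-2.17405,-0.78918,-0.32133,0.36335,0.62849,-2.33854,4.59913,-1.24437
7,0.08255,-0.94605,0.68688,-0.05715,-2.06701,-0.72342,-0.32710,0.36627,0.61623,-2.79577,5.21470,-1.36403
8,0.08291,-0.97610,0.67626,0.10429,-1.94406,-0.70056,-0.33308,0.36915,0.60381,-3.33444,5.72851,-1.41990
9,0.08561,-1.00428,0.66575,0.25385,-1.81609,-0.70687,-0.33924,0.37197,0.59142,-3.89877,6.15754,-1.43313
10,0.09041,-1.03055,0.65501,0.38568,-1.68943,-0.73091,-0.34554,0.37473,0.57919,-4.44937,6.51419,-1.41973
11,0.09704,-1.05496,0.64383,0.49704,-1.56762,-0.76404,-0.35191,0.37743,0.56723,-4.96129,6.80828,-1.39106
12,0.10518,-1.07760,0.63213,0.58747,-1.45236,-0.80005,-0.35827,0.38007,0.55560,-5.42110,7.04803,-1.35490
13,0.11453,-1.09856,0.61990,0.65788,-1.34436,-0.83491,-0.36459,0.38266,0.54435,-5.82330,7.24057,-1.31615
14,0.12479,-1.11796,0.60716,0.70994,-1.24379,-0.86621,-0.37078,0.38518,0.53351,-6.16745,7.39224,-1.27771
15,0.13571,-1.13591,0.59399,0.74574,-1.15049,-0.89272,-0.37683,0.38762,0.52311,-6.45626,7.50871,-1.24114
16,0.14706,-1.15251,0.58045,0.76751,-1.06411,-0.91395,-0.38269,0.38999,0.51315,-6.69422,7.59500,-1.20715
17,0.15865,-1.16786,0.56663,0.77745,-0.98426,-0.92992,-0.38833,0.39227,0.50365,-6.88666,7.65558,-1.17591
18,0.17031,-1.18207,0.55261,0.77763,-0.91047,-0.94092,-0.39376,0.39445,0.49462,-7.03922,7.69440,-1.14732
19,0.18192,-1.19521,0.53846,0.76993,-0.84227,-0.94742,-0.39895,0.39654,0.48604,-7.15741,7.71495,-1.12113
20,0.19336,-1.20737,0.52423,0.75604,-0.77923,-0.94996,-0.40391,0.39851,0.47793,-7.24642,7.72029,-1.09703
21,0.20456,-1.21862,0.51000,0.73740,-0.72093,-0.94908,-0.40864,0.40038,0.47026,-7.31100,7.71311,-1.07471
22,0.21546,-1.22902,0.49579,0.71526,-0.66697,-0.94531,-0.41314,0.40213,0.46304,-7.35539,7.69574,-1.05389
23,0.22600,-1.23865,0.48167,0.69065,-0.61700,-0.93913,-0.41744,0.40376,0.45625,-7.38335,7.67022,-1.03434
24,0.23616,-1.24756,0.46764,0.66445,-0.57070,-0.93098,-0.42153,0.40529,0.44987,-7.39811,7.63832,-1.01586
25,0.24592,-1.25580,0.45376,0.63735,-0.52778,-0.92122,-0.42544,0.40669,0.44390,-7.40246,7.60155,-0.99831
26,0.25528,-1.26341,0.44002,0.60992,-0.48796,-0.91019,-0.42916,0.40799,0.43831,-7.39877,7.56121,-0.98157
27,0.26422,-1.27046,0.42646,0.58261,-0.45102,-0.89816,-0.43273,0.40918,0.43309,-7.38903,7.51840,-0.96558
28,0.27275,-1.27696,0.41309,0.55575,-0.41673,-0.88535,-0.43613,0.41026,0.42822,-7.37491,7.47404,-0.95026
29,0.28089,-1.28298,0.39991,0.52960,-0.38489,-0.87196,-0.43940,0.41125,0.42368,-7.35775,7.42890,-0.93560
30,0.28864,-1.28853,0.38694,0.50435,-0.35532,-0.85814,-0.44254,0.41214,0.41946,-7.33870,7.38363,-0.92156
31,0.29602,-1.29365,0.37418,0.48014,-0.32787,-0.84401,-0.44555,0.41293,0.41553,-7.31864,7.33874,-0.90812
32,0.30305,-1.29838,0.36163,0.45704,-0.30237,-0.82969,-0.44846,0.41364,0.41189,-7.29829,7.29464,-0.89529
33,0.30974,-1.30274,0.34929,0.43510,-0.27868,-0.81526,-0.45125,0.41427,0.40851,-7.27823,7.25165,-0.88305
34,0.31611,-1.30675,0.33717,0.41434,-0.25669,-0.80078,-0.45396,0.41482,0.40538,-7.25888,7.21003,-0.87139
35,0.32217,-1.31045,0.32527,0.39476,-0.23628,-0.78630,-0.45657,0.41531,0.40247,-7.24057,7.16996,-0.86032
36,0.32795,-1.31386,0.31359,0.37633,-0.21732,-0.77187,-0.45910,0.41572,0.39978,-7.22353,7.13156,-0.84981
37,0.33347,-1.31699,0.30212,0.35901,-0.19973,-0.75753,-0.46155,0.41607,0.39729,-7.20793,7.09491,-0.83985
38,0.33873,-1.31986,0.29086,0.34276,-0.18340,-0.74330,-0.46392,0.41637,0.39499,-7.19387,7.06007,-0.83044
39,0.34375,-1.32250,0.27982,0.32753,-0.16825,-0.72921,-0.46623,0.41661,0.39286,-7.18140,7.02703,-0.82156
40,0.34856,-1.32492,0.26899,0.31326,-0.15420,-0.71526,-0.46847,0.41680,0.39090,-7.17054,6.99578,-0.81319
41,0.35315,-1.32713,0.25837,0.29990,-0.14118,-0.70148,-0.47065,0.41694,0.38908,-7.16126,6.96630,-0.80531
42,0.35755,-1.32916,0.24795,0.28739,-0.12910,-0.68788,-0.47278,0.41705,0.38740,-7.15354,6.93853,-0.79790
43,0.36178,-1.33102,0.23773,0.27567,-0.11791,-0.67446,-0.47484,0.41711,0.38585,-7.14731,6.91241,-0.79094
44,0.36583,-1.33271,0.22771,0.26468,-0.10754,-0.66122,-0.47685,0.41714,0.38442,-7.14252,6.88788,-0.78441
45,0.36972,-1.33425,0.21790,0.25438,-0.09794,-0.64819,-0.47882,0.41713,0.38310,-7.13907,6.86485,-0.77829
46,0.37346,-1.33565,0.20827,0.24471,-0.08905,-0.63535,-0.48073,0.41709,0.38188,-7.13688,6.84326,-0.77254
47,0.37706,-1.33693,0.19884,0.23562,-0.08082,-0.62271,-0.48259,0.41703,0.38076,-7.13588,6.82303,-0.76716
48,0.38053,-1.33809,0.18959,0.22708,-0.07321,-0.61028,-0.48441,0.41694,0.37972,-7.13597,6.80407,-0.76212
49,0.38387,-1.33913,0.18053,0.21902,-0.06618,-0.59805,-0.48619,0.41683,0.37876,-7.13706,6.78631,-0.75740
50,0.38710,-1.34008,0.17165,0.21142,-0.05969,-0.58604,-0.48792,0.41670,0.37788,,,


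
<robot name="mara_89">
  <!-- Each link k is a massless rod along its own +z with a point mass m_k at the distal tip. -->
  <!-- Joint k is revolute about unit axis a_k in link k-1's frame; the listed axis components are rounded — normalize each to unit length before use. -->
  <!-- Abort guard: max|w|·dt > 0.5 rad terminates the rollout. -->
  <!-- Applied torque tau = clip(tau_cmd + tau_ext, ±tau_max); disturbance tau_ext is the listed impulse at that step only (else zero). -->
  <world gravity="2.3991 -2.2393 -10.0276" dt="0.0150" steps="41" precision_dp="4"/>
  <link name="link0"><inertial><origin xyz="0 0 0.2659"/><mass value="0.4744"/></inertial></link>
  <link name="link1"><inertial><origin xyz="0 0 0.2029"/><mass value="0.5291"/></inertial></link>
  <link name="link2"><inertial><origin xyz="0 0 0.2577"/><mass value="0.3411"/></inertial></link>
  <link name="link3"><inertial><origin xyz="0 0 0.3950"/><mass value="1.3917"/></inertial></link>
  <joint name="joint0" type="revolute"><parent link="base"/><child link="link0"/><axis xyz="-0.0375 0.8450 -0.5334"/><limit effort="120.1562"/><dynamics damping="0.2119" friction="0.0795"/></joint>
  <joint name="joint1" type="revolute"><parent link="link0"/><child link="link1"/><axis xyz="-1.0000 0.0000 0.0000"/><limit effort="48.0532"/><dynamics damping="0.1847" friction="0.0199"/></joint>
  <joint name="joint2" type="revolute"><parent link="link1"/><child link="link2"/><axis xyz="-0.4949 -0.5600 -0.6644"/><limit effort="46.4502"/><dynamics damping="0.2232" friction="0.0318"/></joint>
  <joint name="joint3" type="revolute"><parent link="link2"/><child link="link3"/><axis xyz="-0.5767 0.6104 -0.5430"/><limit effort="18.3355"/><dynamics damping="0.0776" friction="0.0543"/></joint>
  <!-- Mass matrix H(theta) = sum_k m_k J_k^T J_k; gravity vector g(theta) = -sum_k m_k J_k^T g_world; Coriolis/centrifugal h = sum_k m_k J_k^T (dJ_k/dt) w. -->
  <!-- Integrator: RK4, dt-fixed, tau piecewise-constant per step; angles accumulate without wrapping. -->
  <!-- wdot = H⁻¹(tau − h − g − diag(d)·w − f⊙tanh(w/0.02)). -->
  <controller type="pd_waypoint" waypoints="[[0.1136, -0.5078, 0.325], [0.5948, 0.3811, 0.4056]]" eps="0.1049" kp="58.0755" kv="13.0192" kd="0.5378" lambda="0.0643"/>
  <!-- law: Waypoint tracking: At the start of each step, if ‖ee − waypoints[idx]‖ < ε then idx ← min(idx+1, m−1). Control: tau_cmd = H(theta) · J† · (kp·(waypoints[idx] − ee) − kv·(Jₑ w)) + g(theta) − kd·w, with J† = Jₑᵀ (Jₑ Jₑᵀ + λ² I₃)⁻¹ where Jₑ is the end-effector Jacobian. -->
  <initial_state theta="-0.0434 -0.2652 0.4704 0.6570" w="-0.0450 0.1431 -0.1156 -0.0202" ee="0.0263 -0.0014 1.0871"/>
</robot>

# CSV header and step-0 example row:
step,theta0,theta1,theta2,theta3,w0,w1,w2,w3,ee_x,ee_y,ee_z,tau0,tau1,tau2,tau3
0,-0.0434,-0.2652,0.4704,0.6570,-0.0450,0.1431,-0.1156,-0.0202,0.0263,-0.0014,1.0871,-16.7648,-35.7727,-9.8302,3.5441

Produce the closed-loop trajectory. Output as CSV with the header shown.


step,theta0,theta1,theta2,theta3,w0,w1,w2,w3,ee_x,ee_y,ee_z,tau0,tau1,tau2,tau3
1,-0.0542,-0.2687,0.4736,0.6905,-1.4071,-0.4943,0.2017,4.3285,0.0266,-0.0035,1.0841,-14.9389,-27.4540,-7.2878,0.7103
2,-0.0829,-0.2751,0.4629,0.7697,-2.4341,-0.3145,-1.8803,6.0707,0.0276,-0.0119,1.0766,-12.4940,-20.8097,-3.8242,0.0352
3,-0.1217,-0.2847,0.4430,0.8706,-2.7985,-0.8137,-1.3565,7.2201,0.0286,-0.0251,1.0652,-8.8099,-14.8867,-2.4917,-0.2336
4,-0.1655,-0.2988,0.4203,0.9810,-3.0736,-1.0195,-1.9360,7.4131,0.0290,-0.0422,1.0504,-5.5970,-10.2662,-1.0877,-0.1776
5,-0.2115,-0.3173,0.3965,1.0930,-3.0964,-1.3965,-1.5097,7.4573,0.0292,-0.0620,1.0327,-2.8507,-6.2380,-0.6206,-0.3263
6,-0.2577,-0.3404,0.3751,1.2031,-3.0931,-1.6842,-1.4486,7.1977,0.0291,-0.0839,1.0125,-0.9077,-2.9991,-0.2303,-0.5567
7,-0.3036,-0.3678,0.3556,1.3086,-3.0310,-1.9653,-1.2067,6.8741,0.0291,-0.1073,0.9904,0.4273,-0.2584,-0.1313,-0.9443
8,-0.3484,-0.3991,0.3393,1.4088,-2.9547,-2.2155,-0.9750,6.4870,0.0294,-0.1314,0.9668,1.2636,2.0204,-0.1663,-1.4172
9,-0.3921,-0.4340,0.3264,1.5029,-2.8733,-2.4364,-0.7271,6.0727,0.0300,-0.1560,0.9420,1.7370,3.9224,-0.3110,-1.9373
10,-0.4345,-0.4720,0.3173,1.5906,-2.7950,-2.6265,-0.4691,5.6464,0.0310,-0.1805,0.9165,1.9535,5.5053,-0.5332,-2.4669
11,-0.4759,-0.5126,0.3121,1.6720,-2.7245,-2.7848,-0.2050,5.2179,0.0325,-0.2047,0.8904,1.9945,6.8158,-0.8080,-2.9783
12,-0.5163,-0.5554,0.3109,1.7469,-2.6657,-2.9116,0.0569,4.7926,0.0345,-0.2284,0.8641,1.9197,7.8893,-1.1118,-3.4519
13,-0.5560,-0.5998,0.3134,1.8155,-2.6231,-3.0106,0.3025,4.3722,0.0370,-0.2512,0.8377,1.7703,8.7501,-1.4175,-3.8742
14,-0.5951,-0.6455,0.3197,1.8780,-2.5919,-3.0763,0.5545,3.9717,0.0399,-0.2730,0.8115,1.5863,9.4438,-1.7325,-4.2464
15,-0.6338,-0.6920,0.3298,1.9346,-2.5723,-3.1094,0.8029,3.5934,0.0433,-0.2936,0.7856,1.3895,9.9898,-2.0410,-4.5672
16,-0.6724,-0.7387,0.3436,1.9858,-2.5631,-3.1107,1.0419,3.2407,0.0471,-0.3131,0.7602,1.1958,10.4071,-2.3318,-4.8390
17,-0.7108,-0.7852,0.3608,2.0319,-2.5620,-3.0812,1.2671,2.9172,0.0512,-0.3312,0.7353,1.0167,10.7133,-2.5962,-5.0666
18,-0.7493,-0.8310,0.3813,2.0734,-2.5660,-3.0222,1.4748,2.6261,0.0555,-0.3480,0.7112,0.8601,10.9248,-2.8278,-5.2559
19,-0.7878,-0.8757,0.4048,2.1107,-2.5707,-2.9349,1.6616,2.3699,0.0601,-0.3635,0.6879,0.7310,11.0560,-3.0222,-5.4129
20,-0.8264,-0.9190,0.4310,2.1446,-2.5713,-2.8209,1.8243,2.1503,0.0648,-0.3776,0.6654,0.6323,11.1197,-3.1763,-5.5435
21,-0.8649,-0.9603,0.4594,2.1754,-2.5623,-2.6820,1.9594,1.9679,0.0696,-0.3903,0.6438,0.5644,11.1265,-3.2886,-5.6527
22,-0.9032,-0.9994,0.4896,2.2037,-2.5377,-2.5207,2.0636,1.8218,0.0744,-0.4018,0.6232,0.5257,11.0850,-3.3592,-5.7443
23,-0.9410,-1.0359,0.5211,2.2301,-2.4922,-2.3400,2.1336,1.7098,0.0792,-0.4120,0.6036,0.5126,11.0013,-3.3897,-5.8210
24,-0.9779,-1.0695,0.5534,2.2551,-2.4214,-2.1439,2.1671,1.6280,0.0840,-0.4210,0.5851,0.5201,10.8801,-3.3833,-5.8840
25,-1.0135,-1.1002,0.5859,2.2790,-2.3230,-1.9375,2.1631,1.5711,0.0886,-0.4290,0.5676,0.5419,10.7245,-3.3452,-5.9336
26,-1.0474,-1.1277,0.6181,2.3022,-2.1968,-1.7263,2.1226,1.5327,0.0931,-0.4359,0.5511,0.5716,10.5377,-3.2820,-5.9690
27,-1.0793,-1.1520,0.6495,2.3249,-2.0457,-1.5164,2.0491,1.5061,0.0973,-0.4420,0.5356,0.6034,10.3231,-3.2015,-5.9893
28,-1.1087,-1.1733,0.6795,2.3473,-1.8747,-1.3137,1.9482,1.4846,0.1013,-0.4473,0.5212,0.6329,10.0852,-3.1119,-5.9939
29,-1.1355,-1.1916,0.7079,2.3694,-1.6906,-1.1233,1.8273,1.4624,0.1050,-0.4520,0.5077,0.6573,9.8295,-3.0209,-5.9828
30,-1.1594,-1.2071,0.7343,2.3911,-1.5008,-0.9491,1.6943,1.4354,0.1084,-0.4561,0.4951,0.6755,9.5622,-2.9350,-5.9568
31,-1.1805,-1.2202,0.7587,2.4123,-1.3124,-0.7935,1.5567,1.4012,0.1115,-0.4597,0.4834,0.6876,9.2896,-2.8589,-5.9177
32,-1.1989,-1.2311,0.7811,2.4330,-1.1315,-0.6575,1.4208,1.3587,0.1143,-0.4630,0.4725,0.6949,9.0179,-2.7953,-5.8681
33,-1.2146,-1.2401,0.8014,2.4529,-0.9626,-0.5408,1.2914,1.3085,0.1168,-0.4659,0.4624,0.6989,8.7524,-2.7449,-5.8108
34,-1.2278,-1.2475,0.8199,2.4721,-0.8086,-0.4421,1.1715,1.2521,0.1190,-0.4687,0.4530,0.7011,8.4973,-2.7070,-5.7486
35,-1.2389,-1.2535,0.8367,2.4904,-0.6710,-0.3596,1.0623,1.1912,0.1209,-0.4713,0.4443,0.7032,8.2559,-2.6800,-5.6844
36,-1.2481,-1.2584,0.8519,2.5078,-0.5502,-0.2911,0.9643,1.1278,0.1225,-0.4737,0.4362,0.7062,8.0303,-2.6617,-5.6201
37,-1.2555,-1.2623,0.8657,2.5242,-0.4456,-0.2344,0.8768,1.0637,0.1239,-0.4760,0.4286,0.7109,7.8218,-2.6497,-5.5575
38,-1.2615,-1.2655,0.8783,2.5397,-0.3561,-0.1877,0.7990,1.0003,0.1251,-0.4782,0.4216,-3.3890,-28.7146,-30.8069,-0.8935
39,-1.2713,-1.2718,0.8747,2.5577,-0.9300,-0.6566,-1.2554,1.4009,0.1293,-0.4748,0.4156,-2.6358,-21.8769,-24.3655,-2.1851
40,-1.2884,-1.2866,0.8468,2.5778,-1.3281,-1.3394,-2.4410,1.2595,0.1390,-0.4618,0.4111,-2.0875,-16.5005,-19.4573,-2.7267
41,-1.3102,-1.3128,0.8059,2.5933,-1.5510,-2.1728,-2.9823,0.7776,0.1530,-0.4418,0.4077,,,,
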